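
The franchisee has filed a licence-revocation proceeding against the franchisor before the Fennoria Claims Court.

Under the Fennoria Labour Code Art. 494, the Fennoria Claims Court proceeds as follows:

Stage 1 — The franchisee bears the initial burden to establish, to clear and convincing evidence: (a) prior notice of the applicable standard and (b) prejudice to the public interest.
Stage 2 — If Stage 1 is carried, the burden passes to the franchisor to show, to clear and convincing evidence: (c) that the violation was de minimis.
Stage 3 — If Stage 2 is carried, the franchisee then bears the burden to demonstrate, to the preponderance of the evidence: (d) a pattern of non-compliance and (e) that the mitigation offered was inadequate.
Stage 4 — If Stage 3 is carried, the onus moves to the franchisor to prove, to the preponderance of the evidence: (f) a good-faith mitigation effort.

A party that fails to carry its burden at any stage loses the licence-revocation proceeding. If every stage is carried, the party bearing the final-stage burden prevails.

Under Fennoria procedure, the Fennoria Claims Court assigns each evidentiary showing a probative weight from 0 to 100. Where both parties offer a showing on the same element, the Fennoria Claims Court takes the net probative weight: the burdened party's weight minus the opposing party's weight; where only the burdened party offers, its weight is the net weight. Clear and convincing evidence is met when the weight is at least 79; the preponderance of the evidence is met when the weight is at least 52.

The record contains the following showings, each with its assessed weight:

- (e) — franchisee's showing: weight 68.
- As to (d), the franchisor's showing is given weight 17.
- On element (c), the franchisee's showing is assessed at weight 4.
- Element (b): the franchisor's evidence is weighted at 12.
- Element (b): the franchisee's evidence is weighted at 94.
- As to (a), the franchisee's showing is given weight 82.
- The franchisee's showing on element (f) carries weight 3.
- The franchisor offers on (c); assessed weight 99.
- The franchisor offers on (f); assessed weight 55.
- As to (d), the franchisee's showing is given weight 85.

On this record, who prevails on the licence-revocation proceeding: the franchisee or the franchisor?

franchisor

At Stage 1 the franchisee must meet clear and convincing evidence (weight is at least 79): on (a) the weight is 82, ≥ 79, so (a) meets the standard; on (b) the weight is 94 less the opposing 12 gives net 82, ≥ 79, so (b) meets the standard.
  All elements met. The burden passes to the franchisor.
At Stage 2 the franchisor must meet clear and convincing evidence (weight is at least 79): on (c) the weight is 99 less the opposing 4 gives net 95, ≥ 79, so (c) meets the standard.
  Stage 2 is satisfied; the onus moves to the franchisee.
At Stage 3 the franchisee must meet the preponderance of the evidence (weight is at least 52): on (d) the weight is 85 less the opposing 17 gives net 68, ≥ 52, so (d) meets the standard; on (e) the weight is 68, which does reach 52, so (e) meets the standard.
  Stage 3 is satisfied; the onus moves to the franchisor.
At Stage 4 the franchisor must meet the preponderance of the evidence (weight is at least 52): on (f) the weight is 55 less the opposing 3 gives net 52, which does reach 52, so (f) meets the standard.
  The franchisor carries the last stage.
All stages carried — the franchisor prevails.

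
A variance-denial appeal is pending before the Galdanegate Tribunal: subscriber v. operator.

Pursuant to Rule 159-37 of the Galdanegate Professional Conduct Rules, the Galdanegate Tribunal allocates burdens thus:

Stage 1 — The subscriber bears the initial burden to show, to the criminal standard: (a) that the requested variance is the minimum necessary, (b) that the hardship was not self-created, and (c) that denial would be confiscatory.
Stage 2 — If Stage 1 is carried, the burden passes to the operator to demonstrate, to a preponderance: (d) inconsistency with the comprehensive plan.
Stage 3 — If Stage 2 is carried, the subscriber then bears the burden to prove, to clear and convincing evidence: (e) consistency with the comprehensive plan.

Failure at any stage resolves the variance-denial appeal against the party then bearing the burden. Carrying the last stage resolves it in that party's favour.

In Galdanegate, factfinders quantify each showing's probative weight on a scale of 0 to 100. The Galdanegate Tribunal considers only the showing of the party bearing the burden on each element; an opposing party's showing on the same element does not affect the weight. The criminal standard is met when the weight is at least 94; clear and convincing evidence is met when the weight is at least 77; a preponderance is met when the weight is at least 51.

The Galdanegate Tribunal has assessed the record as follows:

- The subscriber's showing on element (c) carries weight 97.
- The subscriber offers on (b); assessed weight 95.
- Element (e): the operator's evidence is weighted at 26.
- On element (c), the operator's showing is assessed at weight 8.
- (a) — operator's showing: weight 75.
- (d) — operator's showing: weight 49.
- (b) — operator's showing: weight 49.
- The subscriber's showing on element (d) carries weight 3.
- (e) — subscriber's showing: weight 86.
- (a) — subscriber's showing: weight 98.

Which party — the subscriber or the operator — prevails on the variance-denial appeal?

subscriber

At Stage 1 the subscriber must meet the criminal standard (weight is at least 94): on (a) the weight is 98 (the operator's 75 is given no effect), which does reach 94, so (a) meets the standard; on (b) the weight is 95 (the operator's 49 is given no effect), ≥ 94, so (b) meets the standard; on (c) the weight is 97 (the operator's 8 is given no effect), which does reach 94, so (c) meets the standard.
  Stage 1 carried; the burden shifts to the operator.
At Stage 2 the operator must meet a preponderance (weight is at least 51): on (d) the weight is 49 (the subscriber's 3 is given no effect), < 51, so (d) does not meet the standard.
  The operator does not carry Stage 2.
So the subscriber prevails.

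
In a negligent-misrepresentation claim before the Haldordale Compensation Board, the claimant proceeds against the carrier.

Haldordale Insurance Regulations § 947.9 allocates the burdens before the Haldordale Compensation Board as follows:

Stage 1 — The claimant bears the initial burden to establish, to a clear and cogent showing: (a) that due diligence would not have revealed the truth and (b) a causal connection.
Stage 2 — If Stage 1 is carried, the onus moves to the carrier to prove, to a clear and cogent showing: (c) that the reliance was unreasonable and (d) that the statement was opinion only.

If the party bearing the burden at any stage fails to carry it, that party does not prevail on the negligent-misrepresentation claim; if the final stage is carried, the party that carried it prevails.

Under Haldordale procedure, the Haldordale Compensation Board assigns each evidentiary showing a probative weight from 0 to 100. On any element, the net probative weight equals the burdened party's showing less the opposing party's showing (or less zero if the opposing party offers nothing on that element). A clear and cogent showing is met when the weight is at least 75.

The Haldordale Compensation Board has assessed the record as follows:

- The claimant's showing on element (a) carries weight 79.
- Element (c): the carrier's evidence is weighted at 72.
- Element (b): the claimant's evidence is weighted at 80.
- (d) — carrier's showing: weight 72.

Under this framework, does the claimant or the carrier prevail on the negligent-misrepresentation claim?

claimant

Stage 1 — burden on claimant; standard: a clear and cogent showing (weight is at least 75).
    (a): 79 ≥ 75 [met]
    (b): 80 ≥ 75 [met]
  Stage 1 is satisfied; the onus moves to the carrier.
Stage 2 — burden on carrier; standard: a clear and cogent showing (weight is at least 75).
    (c): 72 < 75 [not met]
    (d): 72 < 75 [not met]
  The carrier does not carry Stage 2.
So the claimant prevails.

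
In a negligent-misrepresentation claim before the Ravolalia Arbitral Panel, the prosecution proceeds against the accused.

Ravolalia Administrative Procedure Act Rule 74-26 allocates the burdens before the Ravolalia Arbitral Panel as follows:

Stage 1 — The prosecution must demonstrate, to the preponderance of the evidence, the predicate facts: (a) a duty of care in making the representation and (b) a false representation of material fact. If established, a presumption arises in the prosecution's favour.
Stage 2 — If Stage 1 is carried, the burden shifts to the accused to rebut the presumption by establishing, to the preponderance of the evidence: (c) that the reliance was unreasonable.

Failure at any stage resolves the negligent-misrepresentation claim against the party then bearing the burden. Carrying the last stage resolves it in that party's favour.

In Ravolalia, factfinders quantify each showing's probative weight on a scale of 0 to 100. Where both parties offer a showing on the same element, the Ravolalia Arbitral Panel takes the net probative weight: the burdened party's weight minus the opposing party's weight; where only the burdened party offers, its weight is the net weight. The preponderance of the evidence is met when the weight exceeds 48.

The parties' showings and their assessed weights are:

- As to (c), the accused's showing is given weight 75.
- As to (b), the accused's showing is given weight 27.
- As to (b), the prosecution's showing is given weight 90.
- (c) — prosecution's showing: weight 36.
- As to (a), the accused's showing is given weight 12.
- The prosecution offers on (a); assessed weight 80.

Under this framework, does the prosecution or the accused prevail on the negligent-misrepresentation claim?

Stage 1 — burden on prosecution; standard: the preponderance of the evidence (weight exceeds 48).
    (a): 80 − 12 = 68 > 48 [met]
    (b): 90 − 27 = 63 > 48 [met]
  The prosecution carries Stage 1; the accused now bears the burden.
Stage 2 — burden on accused; standard: the preponderance of the evidence (weight exceeds 48).
    (c): 75 − 36 = 39 ≤ 48 [not met]
  The accused does not carry Stage 2.
So the prosecution prevails.

prosecution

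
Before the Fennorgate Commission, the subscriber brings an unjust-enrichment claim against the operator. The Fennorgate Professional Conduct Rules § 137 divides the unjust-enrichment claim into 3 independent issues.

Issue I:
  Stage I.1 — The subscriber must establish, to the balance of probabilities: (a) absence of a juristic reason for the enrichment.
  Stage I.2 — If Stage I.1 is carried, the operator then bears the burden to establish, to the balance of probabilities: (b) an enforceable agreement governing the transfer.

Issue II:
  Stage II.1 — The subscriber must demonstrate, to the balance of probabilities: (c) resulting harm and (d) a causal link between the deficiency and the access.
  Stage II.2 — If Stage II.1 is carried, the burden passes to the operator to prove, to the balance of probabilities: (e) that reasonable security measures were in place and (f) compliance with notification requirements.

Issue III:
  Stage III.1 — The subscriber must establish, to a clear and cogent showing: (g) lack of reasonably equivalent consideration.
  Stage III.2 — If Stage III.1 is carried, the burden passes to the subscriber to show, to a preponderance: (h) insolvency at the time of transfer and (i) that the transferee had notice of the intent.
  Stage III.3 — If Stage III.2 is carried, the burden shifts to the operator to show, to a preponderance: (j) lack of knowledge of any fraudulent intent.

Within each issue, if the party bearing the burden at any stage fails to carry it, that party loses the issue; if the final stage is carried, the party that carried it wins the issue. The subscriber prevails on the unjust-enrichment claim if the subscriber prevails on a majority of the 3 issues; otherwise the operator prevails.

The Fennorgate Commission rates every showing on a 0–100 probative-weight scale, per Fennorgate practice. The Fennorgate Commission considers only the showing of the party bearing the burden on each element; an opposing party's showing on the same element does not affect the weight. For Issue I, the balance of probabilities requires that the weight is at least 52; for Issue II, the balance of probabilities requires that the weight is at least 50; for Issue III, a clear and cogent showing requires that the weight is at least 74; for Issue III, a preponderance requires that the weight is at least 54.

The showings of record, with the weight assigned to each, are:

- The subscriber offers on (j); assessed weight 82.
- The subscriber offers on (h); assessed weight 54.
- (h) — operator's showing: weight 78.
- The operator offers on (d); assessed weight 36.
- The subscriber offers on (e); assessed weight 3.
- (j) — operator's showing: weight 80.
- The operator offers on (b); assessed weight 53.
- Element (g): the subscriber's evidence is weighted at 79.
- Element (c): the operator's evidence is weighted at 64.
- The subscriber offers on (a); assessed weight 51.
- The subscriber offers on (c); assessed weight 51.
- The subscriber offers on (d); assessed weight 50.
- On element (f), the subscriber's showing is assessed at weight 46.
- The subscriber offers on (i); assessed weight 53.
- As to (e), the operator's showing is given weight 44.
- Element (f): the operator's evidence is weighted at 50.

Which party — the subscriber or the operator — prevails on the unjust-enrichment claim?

— Issue I —
Stage I.1 (subscriber, the balance of probabilities, weight is at least 52): (a) 51 < 52 — fails.
  The subscriber does not carry Stage I.1.
The analysis ends at Stage I.1; the operator prevails on this issue.
— Issue II —
Stage II.1 — burden on subscriber; standard: the balance of probabilities (weight is at least 50).
    (c): 51 (operator's 64 disregarded) ≥ 50 [met]
    (d): 50 (operator's 36 disregarded) ≥ 50 [met]
  Stage II.1 carried; the burden shifts to the operator.
Stage II.2 — burden on operator; standard: the balance of probabilities (weight is at least 50).
    (e): 44 (subscriber's 3 disregarded) < 50 [not met]
    (f): 50 (subscriber's 46 disregarded) ≥ 50 [met]
  The operator does not carry Stage II.2.
So the subscriber prevails on this issue.
— Issue III —
Stage III.1 — burden on subscriber; standard: a clear and cogent showing (weight is at least 74).
    (g): 79 ≥ 74 [met]
  Stage III.1 is satisfied; the subscriber continues to bear the burden.
Stage III.2 — burden on subscriber; standard: a preponderance (weight is at least 54).
    (h): 54 (operator's 78 disregarded) ≥ 54 [met]
    (i): 53 < 54 [not met]
  The subscriber does not carry Stage III.2.
The analysis ends at Stage III.2; the operator prevails on this issue.
Per-issue: Issue I → operator; Issue II → subscriber; Issue III → operator. The subscriber must prevail on a majority of issues; overall, the operator prevails.

operator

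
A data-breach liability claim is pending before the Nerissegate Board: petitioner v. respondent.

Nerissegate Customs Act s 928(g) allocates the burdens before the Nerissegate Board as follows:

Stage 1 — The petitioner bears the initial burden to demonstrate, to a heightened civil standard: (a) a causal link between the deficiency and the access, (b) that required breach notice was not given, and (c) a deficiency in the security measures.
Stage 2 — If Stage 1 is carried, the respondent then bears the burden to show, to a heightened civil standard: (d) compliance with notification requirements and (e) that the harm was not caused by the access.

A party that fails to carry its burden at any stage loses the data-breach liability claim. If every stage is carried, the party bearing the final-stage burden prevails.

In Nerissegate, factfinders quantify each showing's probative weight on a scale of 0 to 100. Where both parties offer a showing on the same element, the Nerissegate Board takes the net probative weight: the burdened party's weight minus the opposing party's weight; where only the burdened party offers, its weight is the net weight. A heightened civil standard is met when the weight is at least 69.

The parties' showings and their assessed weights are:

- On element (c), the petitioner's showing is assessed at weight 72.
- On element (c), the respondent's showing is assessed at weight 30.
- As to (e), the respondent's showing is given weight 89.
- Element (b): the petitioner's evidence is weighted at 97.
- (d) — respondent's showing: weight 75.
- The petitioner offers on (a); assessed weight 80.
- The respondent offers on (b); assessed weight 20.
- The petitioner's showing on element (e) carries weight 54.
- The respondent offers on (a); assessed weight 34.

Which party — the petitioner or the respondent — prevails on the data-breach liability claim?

respondent

At Stage 1 the petitioner must meet a heightened civil standard (weight is at least 69): on (a) the weight is 80 less the opposing 34 gives net 46, which does not reach 69, so (a) does not meet the standard; on (b) the weight is 97 less the opposing 20 gives net 77, ≥ 69, so (b) meets the standard; on (c) the weight is 72 less the opposing 30 gives net 42, < 69, so (c) does not meet the standard.
  Not every element is met, so the petitioner fails to carry Stage 1.
So the respondent prevails.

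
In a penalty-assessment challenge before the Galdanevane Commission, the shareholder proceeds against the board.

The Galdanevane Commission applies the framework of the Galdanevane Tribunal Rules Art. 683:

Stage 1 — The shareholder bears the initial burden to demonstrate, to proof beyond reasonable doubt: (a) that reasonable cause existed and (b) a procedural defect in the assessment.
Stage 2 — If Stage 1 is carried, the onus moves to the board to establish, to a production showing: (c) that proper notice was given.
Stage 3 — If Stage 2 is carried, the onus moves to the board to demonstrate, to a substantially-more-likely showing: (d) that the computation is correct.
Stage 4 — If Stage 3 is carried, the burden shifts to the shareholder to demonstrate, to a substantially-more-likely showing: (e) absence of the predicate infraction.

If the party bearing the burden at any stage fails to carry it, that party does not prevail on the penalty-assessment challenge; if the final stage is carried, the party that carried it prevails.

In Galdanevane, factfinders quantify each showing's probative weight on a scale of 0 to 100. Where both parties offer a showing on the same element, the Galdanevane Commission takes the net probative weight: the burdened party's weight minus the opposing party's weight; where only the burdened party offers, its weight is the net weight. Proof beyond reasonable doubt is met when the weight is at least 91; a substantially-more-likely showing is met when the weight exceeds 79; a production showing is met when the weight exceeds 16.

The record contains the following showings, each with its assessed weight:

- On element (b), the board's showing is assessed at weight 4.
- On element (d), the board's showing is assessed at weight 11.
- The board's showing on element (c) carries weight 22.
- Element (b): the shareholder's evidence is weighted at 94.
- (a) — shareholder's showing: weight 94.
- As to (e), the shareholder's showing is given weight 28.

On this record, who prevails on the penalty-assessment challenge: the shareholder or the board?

board

At Stage 1 the shareholder must meet proof beyond reasonable doubt (weight is at least 91): on (a) the weight is 94, ≥ 91, so (a) meets the standard; on (b) the weight is 94 less the opposing 4 gives net 90, which does not reach 91, so (b) does not meet the standard.
  Stage 1 not carried; the shareholder fails its burden.
The board prevails.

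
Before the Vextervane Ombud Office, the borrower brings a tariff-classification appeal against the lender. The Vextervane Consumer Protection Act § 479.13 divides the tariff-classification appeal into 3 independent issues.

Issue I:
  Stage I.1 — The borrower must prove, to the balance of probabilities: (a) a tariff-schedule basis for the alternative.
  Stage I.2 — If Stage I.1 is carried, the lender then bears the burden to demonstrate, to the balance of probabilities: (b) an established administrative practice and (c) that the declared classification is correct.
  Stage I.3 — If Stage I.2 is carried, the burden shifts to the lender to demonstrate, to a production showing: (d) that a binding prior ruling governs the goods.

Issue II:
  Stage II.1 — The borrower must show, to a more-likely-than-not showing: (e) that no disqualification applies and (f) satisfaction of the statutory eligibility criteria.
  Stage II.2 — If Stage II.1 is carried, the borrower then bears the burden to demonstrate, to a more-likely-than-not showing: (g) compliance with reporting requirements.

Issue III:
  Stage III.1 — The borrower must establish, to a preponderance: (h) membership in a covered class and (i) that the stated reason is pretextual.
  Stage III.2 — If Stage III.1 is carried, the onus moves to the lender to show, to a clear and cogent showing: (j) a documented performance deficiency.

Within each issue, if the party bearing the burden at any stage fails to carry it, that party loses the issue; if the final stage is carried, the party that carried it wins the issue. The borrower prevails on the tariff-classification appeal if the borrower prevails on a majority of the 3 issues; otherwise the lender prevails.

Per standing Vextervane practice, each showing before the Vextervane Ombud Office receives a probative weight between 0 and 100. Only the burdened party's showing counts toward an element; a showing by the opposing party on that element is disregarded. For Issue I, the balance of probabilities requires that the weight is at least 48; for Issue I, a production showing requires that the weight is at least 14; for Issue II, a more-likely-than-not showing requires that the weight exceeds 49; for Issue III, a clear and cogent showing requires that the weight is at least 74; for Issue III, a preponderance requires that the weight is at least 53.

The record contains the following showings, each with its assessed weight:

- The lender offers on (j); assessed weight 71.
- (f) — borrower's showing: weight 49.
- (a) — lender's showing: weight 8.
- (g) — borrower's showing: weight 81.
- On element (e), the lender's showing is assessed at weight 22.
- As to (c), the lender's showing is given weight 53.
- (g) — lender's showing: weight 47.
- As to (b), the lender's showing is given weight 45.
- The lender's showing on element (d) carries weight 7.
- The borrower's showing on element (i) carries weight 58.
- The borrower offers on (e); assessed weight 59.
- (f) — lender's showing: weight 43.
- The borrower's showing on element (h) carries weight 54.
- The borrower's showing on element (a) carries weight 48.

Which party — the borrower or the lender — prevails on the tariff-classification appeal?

— Issue I —
Stage I.1 — burden on borrower; standard: the balance of probabilities (weight is at least 48).
    (a): 48 (lender's 8 disregarded) ≥ 48 [met]
  All elements met. The burden passes to the lender.
Stage I.2 — burden on lender; standard: the balance of probabilities (weight is at least 48).
    (b): 45 < 48 [not met]
    (c): 53 ≥ 48 [met]
  The lender does not carry Stage I.2.
The analysis ends at Stage I.2; the borrower prevails on this issue.
— Issue II —
Stage II.1 — burden on borrower; standard: a more-likely-than-not showing (weight exceeds 49).
    (e): 59 (lender's 22 disregarded) > 49 [met]
    (f): 49 (lender's 43 disregarded) ≤ 49 [not met]
  Stage II.1 not carried; the borrower fails its burden.
The analysis ends at Stage II.1; the lender prevails on this issue.
— Issue III —
Stage III.1 — burden on borrower; standard: a preponderance (weight is at least 53).
    (h): 54 ≥ 53 [met]
    (i): 58 ≥ 53 [met]
  Stage III.1 carried; the burden shifts to the lender.
Stage III.2 — burden on lender; standard: a clear and cogent showing (weight is at least 74).
    (j): 71 < 74 [not met]
  The lender does not carry Stage III.2.
So the borrower prevails on this issue.
Per-issue: Issue I → borrower; Issue II → lender; Issue III → borrower. The borrower must prevail on a majority of issues; overall, the borrower prevails.

borrower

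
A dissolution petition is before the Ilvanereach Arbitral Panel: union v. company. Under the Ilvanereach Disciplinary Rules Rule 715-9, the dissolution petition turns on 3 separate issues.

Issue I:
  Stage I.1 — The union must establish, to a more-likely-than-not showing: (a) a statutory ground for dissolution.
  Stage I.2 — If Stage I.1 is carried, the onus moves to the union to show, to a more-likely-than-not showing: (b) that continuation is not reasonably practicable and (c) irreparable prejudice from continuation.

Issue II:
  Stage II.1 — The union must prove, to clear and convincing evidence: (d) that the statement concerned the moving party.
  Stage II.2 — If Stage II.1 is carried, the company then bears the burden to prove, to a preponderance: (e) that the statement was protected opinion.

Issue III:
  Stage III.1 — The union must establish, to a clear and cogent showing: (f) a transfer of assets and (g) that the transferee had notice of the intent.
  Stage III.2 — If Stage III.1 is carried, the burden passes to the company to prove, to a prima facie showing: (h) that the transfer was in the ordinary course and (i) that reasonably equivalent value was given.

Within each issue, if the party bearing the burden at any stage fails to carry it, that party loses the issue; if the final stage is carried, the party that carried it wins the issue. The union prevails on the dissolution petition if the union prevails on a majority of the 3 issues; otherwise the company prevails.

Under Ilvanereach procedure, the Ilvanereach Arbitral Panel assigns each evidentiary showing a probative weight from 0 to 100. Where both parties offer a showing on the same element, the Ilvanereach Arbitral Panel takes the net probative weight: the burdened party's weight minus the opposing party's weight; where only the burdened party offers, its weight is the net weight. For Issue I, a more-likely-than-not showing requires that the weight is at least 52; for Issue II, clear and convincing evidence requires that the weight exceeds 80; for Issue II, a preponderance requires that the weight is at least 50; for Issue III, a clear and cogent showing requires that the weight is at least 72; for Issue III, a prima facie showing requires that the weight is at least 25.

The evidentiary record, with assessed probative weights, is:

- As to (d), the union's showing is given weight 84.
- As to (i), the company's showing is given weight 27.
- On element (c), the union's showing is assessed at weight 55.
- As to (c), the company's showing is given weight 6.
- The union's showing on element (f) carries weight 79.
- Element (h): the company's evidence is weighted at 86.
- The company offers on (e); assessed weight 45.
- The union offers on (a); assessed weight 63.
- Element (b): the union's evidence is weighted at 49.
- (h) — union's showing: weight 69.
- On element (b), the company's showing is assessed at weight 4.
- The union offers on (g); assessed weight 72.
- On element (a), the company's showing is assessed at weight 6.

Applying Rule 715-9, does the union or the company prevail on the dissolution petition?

union

— Issue I —
Stage I.1 (union, a more-likely-than-not showing, weight is at least 52): (a) net 63−6=57 ≥ 52 — meets.
  Stage I.1 carried; the burden remains with the union.
Stage I.2 (union, a more-likely-than-not showing, weight is at least 52): (b) net 49−4=45 < 52 — fails; (c) net 55−6=49 < 52 — fails.
  Not every element is met, so the union fails to carry Stage I.2.
The analysis ends at Stage I.2; the company prevails on this issue.
— Issue II —
At Stage II.1 the union must meet clear and convincing evidence (weight exceeds 80): on (d) the weight is 84, which does exceed 80, so (d) meets the standard.
  Stage II.1 carried; the burden shifts to the company.
At Stage II.2 the company must meet a preponderance (weight is at least 50): on (e) the weight is 45, < 50, so (e) does not meet the standard.
  Stage II.2 not carried; the company fails its burden.
The union prevails on this issue.
— Issue III —
Stage III.1 (union, a clear and cogent showing, weight is at least 72): (f) 79 ≥ 72 — meets; (g) 72 ≥ 72 — meets.
  Stage III.1 is satisfied; the onus moves to the company.
Stage III.2 (company, a prima facie showing, weight is at least 25): (h) net 86−69=17 < 25 — fails; (i) 27 ≥ 25 — meets.
  Not every element is met, so the company fails to carry Stage III.2.
The union prevails on this issue.
Per-issue: Issue I → company; Issue II → union; Issue III → union. The union must prevail on a majority of issues; overall, the union prevails.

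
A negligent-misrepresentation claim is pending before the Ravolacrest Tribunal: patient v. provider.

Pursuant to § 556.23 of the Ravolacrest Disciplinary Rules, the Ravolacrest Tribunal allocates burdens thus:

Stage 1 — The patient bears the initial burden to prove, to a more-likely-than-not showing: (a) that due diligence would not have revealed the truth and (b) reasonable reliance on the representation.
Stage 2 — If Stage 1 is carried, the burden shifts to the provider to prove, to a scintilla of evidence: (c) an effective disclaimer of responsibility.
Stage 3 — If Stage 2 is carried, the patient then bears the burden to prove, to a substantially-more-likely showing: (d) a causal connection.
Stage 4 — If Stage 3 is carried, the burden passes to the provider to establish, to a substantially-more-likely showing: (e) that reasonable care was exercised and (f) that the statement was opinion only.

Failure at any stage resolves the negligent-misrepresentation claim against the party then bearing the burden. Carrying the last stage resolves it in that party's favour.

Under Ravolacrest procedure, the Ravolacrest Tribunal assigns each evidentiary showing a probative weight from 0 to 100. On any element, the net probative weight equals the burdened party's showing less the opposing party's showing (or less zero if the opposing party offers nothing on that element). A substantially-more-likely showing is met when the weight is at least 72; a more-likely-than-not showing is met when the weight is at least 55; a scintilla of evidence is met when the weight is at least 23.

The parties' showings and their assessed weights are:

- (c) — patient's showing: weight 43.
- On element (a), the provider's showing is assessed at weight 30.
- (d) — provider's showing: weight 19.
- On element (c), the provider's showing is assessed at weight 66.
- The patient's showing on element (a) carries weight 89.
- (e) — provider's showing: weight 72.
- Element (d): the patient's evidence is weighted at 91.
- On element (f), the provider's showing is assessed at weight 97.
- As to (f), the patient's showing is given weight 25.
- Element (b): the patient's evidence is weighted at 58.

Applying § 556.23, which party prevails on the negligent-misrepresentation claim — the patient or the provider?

At Stage 1 the patient must meet a more-likely-than-not showing (weight is at least 55): on (a) the weight is 89 less the opposing 30 gives net 59, ≥ 55, so (a) meets the standard; on (b) the weight is 58, ≥ 55, so (b) meets the standard.
  The patient carries Stage 1; the provider now bears the burden.
At Stage 2 the provider must meet a scintilla of evidence (weight is at least 23): on (c) the weight is 66 less the opposing 43 gives net 23, ≥ 23, so (c) meets the standard.
  Stage 2 is satisfied; the onus moves to the patient.
At Stage 3 the patient must meet a substantially-more-likely showing (weight is at least 72): on (d) the weight is 91 less the opposing 19 gives net 72, which does reach 72, so (d) meets the standard.
  Stage 3 is satisfied; the onus moves to the provider.
At Stage 4 the provider must meet a substantially-more-likely showing (weight is at least 72): on (e) the weight is 72, ≥ 72, so (e) meets the standard; on (f) the weight is 97 less the opposing 25 gives net 72, ≥ 72, so (f) meets the standard.
  The provider carries the last stage.
Every stage carried; the provider prevails.

provider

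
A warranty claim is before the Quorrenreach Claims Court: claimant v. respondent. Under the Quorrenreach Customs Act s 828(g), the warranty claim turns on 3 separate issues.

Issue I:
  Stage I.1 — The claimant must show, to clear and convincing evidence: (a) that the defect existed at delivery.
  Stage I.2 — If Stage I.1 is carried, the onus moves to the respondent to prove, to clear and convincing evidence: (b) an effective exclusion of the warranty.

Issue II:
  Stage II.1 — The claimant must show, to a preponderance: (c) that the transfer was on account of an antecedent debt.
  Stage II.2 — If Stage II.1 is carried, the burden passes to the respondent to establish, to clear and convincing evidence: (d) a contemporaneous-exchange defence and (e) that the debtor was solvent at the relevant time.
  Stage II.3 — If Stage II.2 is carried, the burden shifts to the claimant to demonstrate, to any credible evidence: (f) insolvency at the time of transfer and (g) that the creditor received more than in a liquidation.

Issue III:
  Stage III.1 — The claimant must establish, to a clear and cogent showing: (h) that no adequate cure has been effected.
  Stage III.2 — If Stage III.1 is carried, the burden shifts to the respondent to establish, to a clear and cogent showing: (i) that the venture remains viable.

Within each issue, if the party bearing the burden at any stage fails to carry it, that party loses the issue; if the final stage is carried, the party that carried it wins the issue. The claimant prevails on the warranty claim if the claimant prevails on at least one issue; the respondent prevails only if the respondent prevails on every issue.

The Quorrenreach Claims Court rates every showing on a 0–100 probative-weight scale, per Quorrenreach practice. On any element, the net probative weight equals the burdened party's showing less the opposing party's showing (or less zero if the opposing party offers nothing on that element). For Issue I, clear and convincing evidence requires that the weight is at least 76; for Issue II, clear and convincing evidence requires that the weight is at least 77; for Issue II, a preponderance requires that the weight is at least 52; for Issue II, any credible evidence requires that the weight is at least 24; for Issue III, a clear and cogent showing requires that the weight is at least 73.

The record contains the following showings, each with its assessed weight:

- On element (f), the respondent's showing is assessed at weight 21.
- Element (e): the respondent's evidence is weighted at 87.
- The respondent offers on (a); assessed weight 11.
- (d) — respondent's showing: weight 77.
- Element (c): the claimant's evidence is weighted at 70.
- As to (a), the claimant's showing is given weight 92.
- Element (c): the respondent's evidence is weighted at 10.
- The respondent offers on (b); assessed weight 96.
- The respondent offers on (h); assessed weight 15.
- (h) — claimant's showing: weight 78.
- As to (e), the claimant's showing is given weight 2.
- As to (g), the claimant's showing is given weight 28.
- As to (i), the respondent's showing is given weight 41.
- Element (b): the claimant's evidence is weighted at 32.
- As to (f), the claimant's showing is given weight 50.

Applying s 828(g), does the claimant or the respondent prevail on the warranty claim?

— Issue I —
At Stage I.1 the claimant must meet clear and convincing evidence (weight is at least 76): on (a) the weight is 92 less the opposing 11 gives net 81, ≥ 76, so (a) meets the standard.
  The claimant carries Stage I.1; the respondent now bears the burden.
At Stage I.2 the respondent must meet clear and convincing evidence (weight is at least 76): on (b) the weight is 96 less the opposing 32 gives net 64, < 76, so (b) does not meet the standard.
  Stage I.2 not carried; the respondent fails its burden.
The analysis ends at Stage I.2; the claimant prevails on this issue.
— Issue II —
At Stage II.1 the claimant must meet a preponderance (weight is at least 52): on (c) the weight is 70 less the opposing 10 gives net 60, ≥ 52, so (c) meets the standard.
  The claimant carries Stage II.1; the respondent now bears the burden.
At Stage II.2 the respondent must meet clear and convincing evidence (weight is at least 77): on (d) the weight is 77, which does reach 77, so (d) meets the standard; on (e) the weight is 87 less the opposing 2 gives net 85, which does reach 77, so (e) meets the standard.
  The respondent carries Stage II.2; the claimant now bears the burden.
At Stage II.3 the claimant must meet any credible evidence (weight is at least 24): on (f) the weight is 50 less the opposing 21 gives net 29, which does reach 24, so (f) meets the standard; on (g) the weight is 28, ≥ 24, so (g) meets the standard.
  Stage II.3 carried; the final stage is satisfied.
With every stage satisfied, the claimant prevails on this issue.
— Issue III —
At Stage III.1 the claimant must meet a clear and cogent showing (weight is at least 73): on (h) the weight is 78 less the opposing 15 gives net 63, < 73, so (h) does not meet the standard.
  Stage III.1 not carried; the claimant fails its burden.
So the respondent prevails on this issue.
Per-issue: Issue I → claimant; Issue II → claimant; Issue III → respondent. The claimant must prevail on at least one issue; overall, the claimant prevails.

claimant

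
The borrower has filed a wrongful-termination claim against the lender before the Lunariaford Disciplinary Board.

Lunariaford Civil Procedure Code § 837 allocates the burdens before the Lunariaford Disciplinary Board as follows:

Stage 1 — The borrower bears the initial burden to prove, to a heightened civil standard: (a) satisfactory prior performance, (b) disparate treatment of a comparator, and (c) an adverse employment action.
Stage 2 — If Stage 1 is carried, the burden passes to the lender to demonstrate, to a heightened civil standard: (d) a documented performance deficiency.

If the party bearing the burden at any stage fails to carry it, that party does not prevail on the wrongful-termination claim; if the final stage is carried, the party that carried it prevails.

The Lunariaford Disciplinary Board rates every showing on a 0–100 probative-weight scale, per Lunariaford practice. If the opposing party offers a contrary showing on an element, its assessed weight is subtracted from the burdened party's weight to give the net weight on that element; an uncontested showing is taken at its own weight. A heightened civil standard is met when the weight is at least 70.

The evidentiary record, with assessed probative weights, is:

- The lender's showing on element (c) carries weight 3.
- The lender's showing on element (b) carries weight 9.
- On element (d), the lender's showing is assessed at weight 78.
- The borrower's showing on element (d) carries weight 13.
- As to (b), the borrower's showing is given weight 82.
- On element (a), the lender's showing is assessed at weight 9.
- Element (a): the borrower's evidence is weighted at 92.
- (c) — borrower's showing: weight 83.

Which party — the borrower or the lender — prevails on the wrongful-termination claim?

borrower

At Stage 1 the borrower must meet a heightened civil standard (weight is at least 70): on (a) the weight is 92 less the opposing 9 gives net 83, ≥ 70, so (a) meets the standard; on (b) the weight is 82 less the opposing 9 gives net 73, ≥ 70, so (b) meets the standard; on (c) the weight is 83 less the opposing 3 gives net 80, which does reach 70, so (c) meets the standard.
  The borrower carries Stage 1; the lender now bears the burden.
At Stage 2 the lender must meet a heightened civil standard (weight is at least 70): on (d) the weight is 78 less the opposing 13 gives net 65, < 70, so (d) does not meet the standard.
  Not every element is met, so the lender fails to carry Stage 2.
The analysis ends at Stage 2; the borrower prevails.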